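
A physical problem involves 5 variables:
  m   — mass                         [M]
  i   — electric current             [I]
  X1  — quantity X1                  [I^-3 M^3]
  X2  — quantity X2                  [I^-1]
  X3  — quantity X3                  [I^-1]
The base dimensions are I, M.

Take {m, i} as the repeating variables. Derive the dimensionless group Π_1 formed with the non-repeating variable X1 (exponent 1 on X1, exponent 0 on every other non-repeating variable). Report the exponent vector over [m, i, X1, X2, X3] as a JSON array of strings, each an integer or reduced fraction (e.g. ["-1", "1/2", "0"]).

Dimensional matrix (I×M by m×i×X1×X2×X3):
  I: [ 0  1 -3 -1 -1]
  M: [ 1  0  3  0  0]
RREF → pivots at {m,i} ⇒ r = 2
Repeat: m,i; free: X1,X2,X3
RREF:
  r0: [   1    0    3    0    0]
  r1: [   0    1   -3   -1   -1]
Fix exponent of X1 at 1, X2 at 0, X3 at 0; solve each RREF row for its pivot's exponent:
  r0: exp(m) + (3)·1 = 0 ⇒ exp(m) = -3
  r1: exp(i) + (-3)·1 = 0 ⇒ exp(i) = 3
Π_1 = m^-3 · i^3 · X1

["-3", "3", "1", "0", "0"]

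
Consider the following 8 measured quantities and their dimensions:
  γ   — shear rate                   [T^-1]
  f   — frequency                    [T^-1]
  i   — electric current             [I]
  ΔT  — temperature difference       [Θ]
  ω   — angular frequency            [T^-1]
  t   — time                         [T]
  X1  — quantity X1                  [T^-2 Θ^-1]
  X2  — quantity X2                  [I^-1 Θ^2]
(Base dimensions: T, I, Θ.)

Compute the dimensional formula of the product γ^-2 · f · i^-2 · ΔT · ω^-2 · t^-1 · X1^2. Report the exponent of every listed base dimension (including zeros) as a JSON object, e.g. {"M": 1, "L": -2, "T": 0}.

{"T": -2, "I": -2, "Θ": -1}

Write exponents as rows T,I,Θ / cols γ,f,i,ΔT,ω,t,X1,X2:
  T: [-1 -1  0  0 -1  1 -2  0]
  I: [ 0  0  1  0  0  0  0 -1]
  Θ: [ 0  0  0  1  0  0 -1  2]
  [T]: (-2)·-1+(1)·-1+(-2)·0+(1)·0+(-2)·-1+(-1)·1+(2)·-2 = -2
  [I]: (-2)·0+(1)·0+(-2)·1+(1)·0+(-2)·0+(-1)·0+(2)·0 = -2
  [Θ]: (-2)·0+(1)·0+(-2)·0+(1)·1+(-2)·0+(-1)·0+(2)·-1 = -1
⇒ T^-2 I^-2 Θ^-1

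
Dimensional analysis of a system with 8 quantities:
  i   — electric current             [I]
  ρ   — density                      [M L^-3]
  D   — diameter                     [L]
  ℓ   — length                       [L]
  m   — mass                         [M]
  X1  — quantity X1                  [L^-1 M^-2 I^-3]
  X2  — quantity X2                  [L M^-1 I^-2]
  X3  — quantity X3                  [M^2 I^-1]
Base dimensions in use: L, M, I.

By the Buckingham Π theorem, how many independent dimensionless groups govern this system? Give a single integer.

5

Exponent matrix [L,M,I] × [i,ρ,D,ℓ,m,X1,X2,X3]:
  L: [ 0 -3  1  1  0 -1  1  0]
  M: [ 0  1  0  0  1 -2 -1  2]
  I: [ 1  0  0  0  0 -3 -2 -1]
Echelon form has 3 nonzero rows (pivots: i,ρ,D)
Π count = n − r = 8 − 3 = 5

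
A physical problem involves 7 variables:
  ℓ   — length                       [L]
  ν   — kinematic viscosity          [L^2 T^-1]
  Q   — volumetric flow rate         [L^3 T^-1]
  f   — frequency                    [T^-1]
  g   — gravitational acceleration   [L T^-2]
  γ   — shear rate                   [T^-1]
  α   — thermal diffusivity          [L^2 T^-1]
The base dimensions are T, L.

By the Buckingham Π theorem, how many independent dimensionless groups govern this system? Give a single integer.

Exponent matrix [T,L] × [ℓ,ν,Q,f,g,γ,α]:
  T: [ 0 -1 -1 -1 -2 -1 -1]
  L: [ 1  2  3  0  1  0  2]
Row reduction gives pivot columns ℓ,ν; rank = 2
Π count = n − r = 7 − 2 = 5

5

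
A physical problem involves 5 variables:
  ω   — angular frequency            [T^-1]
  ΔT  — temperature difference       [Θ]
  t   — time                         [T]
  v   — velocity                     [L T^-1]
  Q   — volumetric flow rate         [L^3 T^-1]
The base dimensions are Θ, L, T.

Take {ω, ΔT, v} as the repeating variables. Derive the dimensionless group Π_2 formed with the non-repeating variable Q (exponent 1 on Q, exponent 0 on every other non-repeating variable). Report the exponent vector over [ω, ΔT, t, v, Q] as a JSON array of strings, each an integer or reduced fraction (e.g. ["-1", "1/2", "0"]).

Dimensional matrix (Θ×L×T by ω×ΔT×t×v×Q):
  Θ: [ 0  1  0  0  0]
  L: [ 0  0  0  1  3]
  T: [-1  0  1 -1 -1]
Row reduction gives pivot columns ω,ΔT,v; rank = 3
Pivot set = {ω,ΔT,v}, free = {t,Q}
RREF:
  r0: [   1    0   -1    0   -2]
  r1: [   0    1    0    0    0]
  r2: [   0    0    0    1    3]
Fix exponent of Q at 1, t at 0; solve each RREF row for its pivot's exponent:
  r0: exp(ω) + (-2)·1 = 0 ⇒ exp(ω) = 2
  r1: exp(ΔT) + (0)·1 = 0 ⇒ exp(ΔT) = 0
  r2: exp(v) + (3)·1 = 0 ⇒ exp(v) = -3
Π_2 = ω^2 · v^-3 · Q

["2", "0", "0", "-3", "1"]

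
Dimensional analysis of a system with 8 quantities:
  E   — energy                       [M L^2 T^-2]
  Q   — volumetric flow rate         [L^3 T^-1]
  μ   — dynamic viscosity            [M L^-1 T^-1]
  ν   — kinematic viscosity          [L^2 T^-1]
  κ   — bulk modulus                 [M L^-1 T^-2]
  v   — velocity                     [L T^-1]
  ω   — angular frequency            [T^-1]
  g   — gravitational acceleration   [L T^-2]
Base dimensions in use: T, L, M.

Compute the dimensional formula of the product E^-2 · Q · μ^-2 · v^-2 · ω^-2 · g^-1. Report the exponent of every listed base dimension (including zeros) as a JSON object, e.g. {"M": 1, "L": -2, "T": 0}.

{"T": 11, "L": -2, "M": -4}

Exponent matrix [T,L,M] × [E,Q,μ,ν,κ,v,ω,g]:
  T: [-2 -1 -1 -1 -2 -1 -1 -2]
  L: [ 2  3 -1  2 -1  1  0  1]
  M: [ 1  0  1  0  1  0  0  0]
  [T]: (-2)·-2+(1)·-1+(-2)·-1+(-2)·-1+(-2)·-1+(-1)·-2 = 11
  [L]: (-2)·2+(1)·3+(-2)·-1+(-2)·1+(-2)·0+(-1)·1 = -2
  [M]: (-2)·1+(1)·0+(-2)·1+(-2)·0+(-2)·0+(-1)·0 = -4
⇒ T^11 L^-2 M^-4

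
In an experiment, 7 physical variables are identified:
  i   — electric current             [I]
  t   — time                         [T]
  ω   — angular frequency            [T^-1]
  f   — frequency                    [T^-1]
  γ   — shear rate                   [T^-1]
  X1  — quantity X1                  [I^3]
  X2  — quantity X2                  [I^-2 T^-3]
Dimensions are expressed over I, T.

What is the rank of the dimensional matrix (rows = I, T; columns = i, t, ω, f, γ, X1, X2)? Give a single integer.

Dimensional matrix (I×T by i×t×ω×f×γ×X1×X2):
  I: [ 1  0  0  0  0  3 -2]
  T: [ 0  1 -1 -1 -1  0 -3]
RREF → pivots at {i,t} ⇒ r = 2

2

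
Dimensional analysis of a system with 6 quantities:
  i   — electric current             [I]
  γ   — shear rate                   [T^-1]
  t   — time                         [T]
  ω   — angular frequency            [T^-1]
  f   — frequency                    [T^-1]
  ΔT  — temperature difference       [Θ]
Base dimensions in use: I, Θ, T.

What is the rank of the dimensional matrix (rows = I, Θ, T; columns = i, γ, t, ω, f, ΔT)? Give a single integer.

3

Exponent matrix [I,Θ,T] × [i,γ,t,ω,f,ΔT]:
  I: [ 1  0  0  0  0  0]
  Θ: [ 0  0  0  0  0  1]
  T: [ 0 -1  1 -1 -1  0]
Echelon form has 3 nonzero rows (pivots: i,γ,ΔT)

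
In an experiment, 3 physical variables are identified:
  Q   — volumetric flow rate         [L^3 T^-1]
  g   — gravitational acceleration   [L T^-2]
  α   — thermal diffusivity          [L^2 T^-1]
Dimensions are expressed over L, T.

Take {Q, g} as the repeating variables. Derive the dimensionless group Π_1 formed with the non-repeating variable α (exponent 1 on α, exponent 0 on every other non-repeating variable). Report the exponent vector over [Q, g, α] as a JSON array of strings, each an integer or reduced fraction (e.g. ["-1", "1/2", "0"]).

["-3/5", "-1/5", "1"]

Write exponents as rows L,T / cols Q,g,α:
  L: [ 3  1  2]
  T: [-1 -2 -1]
Echelon form has 2 nonzero rows (pivots: Q,g)
Pivot set = {Q,g}, free = {α}
RREF:
  r0: [   1    0  3/5]
  r1: [   0    1  1/5]
Fix exponent of α at 1; solve each RREF row for its pivot's exponent:
  r0: exp(Q) + (3/5)·1 = 0 ⇒ exp(Q) = -3/5
  r1: exp(g) + (1/5)·1 = 0 ⇒ exp(g) = -1/5
Π_1 = Q^(-3/5) · g^(-1/5) · α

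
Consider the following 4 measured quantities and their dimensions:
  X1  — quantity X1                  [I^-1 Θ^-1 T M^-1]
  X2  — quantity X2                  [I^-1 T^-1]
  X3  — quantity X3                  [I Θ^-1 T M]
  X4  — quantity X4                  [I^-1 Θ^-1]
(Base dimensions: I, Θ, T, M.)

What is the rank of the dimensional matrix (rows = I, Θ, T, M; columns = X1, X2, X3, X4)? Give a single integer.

3

Dimensional matrix (I×Θ×T×M by X1×X2×X3×X4):
  I: [-1 -1  1 -1]
  Θ: [-1  0 -1 -1]
  T: [ 1 -1  1  0]
  M: [-1  0  1  0]
Row reduction gives pivot columns X1,X2,X3; rank = 3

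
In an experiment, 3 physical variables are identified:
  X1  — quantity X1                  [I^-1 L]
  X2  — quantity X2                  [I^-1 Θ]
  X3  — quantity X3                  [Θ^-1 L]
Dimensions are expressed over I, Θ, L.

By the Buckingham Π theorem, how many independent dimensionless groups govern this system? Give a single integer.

1

Exponent matrix [I,Θ,L] × [X1,X2,X3]:
  I: [-1 -1  0]
  Θ: [ 0  1 -1]
  L: [ 1  0  1]
Row reduction gives pivot columns X1,X2; rank = 2
n=3, r=2 ⇒ 1 dimensionless group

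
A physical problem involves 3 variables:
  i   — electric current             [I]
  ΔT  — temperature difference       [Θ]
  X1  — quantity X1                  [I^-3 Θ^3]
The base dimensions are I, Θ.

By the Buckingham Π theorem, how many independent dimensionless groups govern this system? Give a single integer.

Write exponents as rows I,Θ / cols i,ΔT,X1:
  I: [ 1  0 -3]
  Θ: [ 0  1  3]
Echelon form has 2 nonzero rows (pivots: i,ΔT)
n=3, r=2 ⇒ 1 dimensionless group

1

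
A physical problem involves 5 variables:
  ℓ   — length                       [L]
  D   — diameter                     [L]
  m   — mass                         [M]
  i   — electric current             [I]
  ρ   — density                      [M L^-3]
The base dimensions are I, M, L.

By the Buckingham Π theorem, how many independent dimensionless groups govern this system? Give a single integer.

2

Dimensional matrix (I×M×L by ℓ×D×m×i×ρ):
  I: [ 0  0  0  1  0]
  M: [ 0  0  1  0  1]
  L: [ 1  1  0  0 -3]
Row reduction gives pivot columns ℓ,m,i; rank = 3
5 vars − rank 3 = 2 Π groups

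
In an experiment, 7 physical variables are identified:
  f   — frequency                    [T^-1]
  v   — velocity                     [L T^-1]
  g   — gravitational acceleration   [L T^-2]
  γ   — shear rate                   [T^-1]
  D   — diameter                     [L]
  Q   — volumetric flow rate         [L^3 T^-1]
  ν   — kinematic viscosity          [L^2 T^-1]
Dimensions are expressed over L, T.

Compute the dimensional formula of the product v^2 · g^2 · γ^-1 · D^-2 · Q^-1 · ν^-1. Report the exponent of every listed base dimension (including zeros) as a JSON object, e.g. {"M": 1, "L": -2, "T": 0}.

Dimensional matrix (L×T by f×v×g×γ×D×Q×ν):
  L: [ 0  1  1  0  1  3  2]
  T: [-1 -1 -2 -1  0 -1 -1]
  [L]: (2)·1+(2)·1+(-1)·0+(-2)·1+(-1)·3+(-1)·2 = -3
  [T]: (2)·-1+(2)·-2+(-1)·-1+(-2)·0+(-1)·-1+(-1)·-1 = -3
⇒ L^-3 T^-3

{"L": -3, "T": -3}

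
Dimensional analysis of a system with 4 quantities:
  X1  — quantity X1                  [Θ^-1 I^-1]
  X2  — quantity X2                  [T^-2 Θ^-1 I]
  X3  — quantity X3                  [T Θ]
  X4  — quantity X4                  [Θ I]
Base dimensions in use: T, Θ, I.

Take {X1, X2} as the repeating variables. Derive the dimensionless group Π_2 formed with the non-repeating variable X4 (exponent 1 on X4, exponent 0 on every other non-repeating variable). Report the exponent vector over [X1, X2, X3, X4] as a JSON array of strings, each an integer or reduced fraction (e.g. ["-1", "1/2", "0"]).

Dimensional matrix (T×Θ×I by X1×X2×X3×X4):
  T: [ 0 -2  1  0]
  Θ: [-1 -1  1  1]
  I: [-1  1  0  1]
Echelon form has 2 nonzero rows (pivots: X1,X2)
Pivot set = {X1,X2}, free = {X3,X4}
RREF:
  r0: [   1    0 -1/2   -1]
  r1: [   0    1 -1/2    0]
  r2: [   0    0    0    0]
Fix exponent of X4 at 1, X3 at 0; solve each RREF row for its pivot's exponent:
  r0: exp(X1) + (-1)·1 = 0 ⇒ exp(X1) = 1
  r1: exp(X2) + (0)·1 = 0 ⇒ exp(X2) = 0
Π_2 = X1 · X4

["1", "0", "0", "1"]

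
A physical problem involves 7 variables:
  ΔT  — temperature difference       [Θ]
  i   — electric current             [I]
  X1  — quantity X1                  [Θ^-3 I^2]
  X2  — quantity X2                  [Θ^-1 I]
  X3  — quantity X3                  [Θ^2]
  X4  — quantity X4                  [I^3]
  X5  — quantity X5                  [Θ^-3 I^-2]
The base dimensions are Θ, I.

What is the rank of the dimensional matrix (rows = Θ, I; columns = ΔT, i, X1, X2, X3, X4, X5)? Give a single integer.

Write exponents as rows Θ,I / cols ΔT,i,X1,X2,X3,X4,X5:
  Θ: [ 1  0 -3 -1  2  0 -3]
  I: [ 0  1  2  1  0  3 -2]
RREF → pivots at {ΔT,i} ⇒ r = 2

2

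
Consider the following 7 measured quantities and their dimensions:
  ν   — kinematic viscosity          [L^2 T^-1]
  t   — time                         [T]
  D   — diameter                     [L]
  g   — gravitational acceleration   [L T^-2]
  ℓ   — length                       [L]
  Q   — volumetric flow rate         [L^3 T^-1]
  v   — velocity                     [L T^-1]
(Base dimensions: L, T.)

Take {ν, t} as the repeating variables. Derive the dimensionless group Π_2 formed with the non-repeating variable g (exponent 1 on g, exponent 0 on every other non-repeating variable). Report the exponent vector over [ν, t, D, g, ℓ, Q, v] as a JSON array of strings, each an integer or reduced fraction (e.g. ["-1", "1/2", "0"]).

["-1/2", "3/2", "0", "1", "0", "0", "0"]

Write exponents as rows L,T / cols ν,t,D,g,ℓ,Q,v:
  L: [ 2  0  1  1  1  3  1]
  T: [-1  1  0 -2  0 -1 -1]
Echelon form has 2 nonzero rows (pivots: ν,t)
Repeat: ν,t; free: D,g,ℓ,Q,v
RREF:
  r0: [   1    0  1/2  1/2  1/2  3/2  1/2]
  r1: [   0    1  1/2 -3/2  1/2  1/2 -1/2]
Fix exponent of g at 1, D at 0, ℓ at 0, Q at 0, v at 0; solve each RREF row for its pivot's exponent:
  r0: exp(ν) + (1/2)·1 = 0 ⇒ exp(ν) = -1/2
  r1: exp(t) + (-3/2)·1 = 0 ⇒ exp(t) = 3/2
Π_2 = ν^(-1/2) · t^(3/2) · g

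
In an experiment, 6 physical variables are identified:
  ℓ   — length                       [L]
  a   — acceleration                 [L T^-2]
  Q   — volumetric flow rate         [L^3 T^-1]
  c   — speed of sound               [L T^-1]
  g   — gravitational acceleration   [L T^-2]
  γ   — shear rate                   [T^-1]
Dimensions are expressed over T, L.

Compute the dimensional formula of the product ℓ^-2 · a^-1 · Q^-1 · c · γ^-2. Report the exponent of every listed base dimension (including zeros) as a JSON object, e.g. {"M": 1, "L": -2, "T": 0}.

Exponent matrix [T,L] × [ℓ,a,Q,c,g,γ]:
  T: [ 0 -2 -1 -1 -2 -1]
  L: [ 1  1  3  1  1  0]
  [T]: (-2)·0+(-1)·-2+(-1)·-1+(1)·-1+(-2)·-1 = 4
  [L]: (-2)·1+(-1)·1+(-1)·3+(1)·1+(-2)·0 = -5
⇒ T^4 L^-5

{"T": 4, "L": -5}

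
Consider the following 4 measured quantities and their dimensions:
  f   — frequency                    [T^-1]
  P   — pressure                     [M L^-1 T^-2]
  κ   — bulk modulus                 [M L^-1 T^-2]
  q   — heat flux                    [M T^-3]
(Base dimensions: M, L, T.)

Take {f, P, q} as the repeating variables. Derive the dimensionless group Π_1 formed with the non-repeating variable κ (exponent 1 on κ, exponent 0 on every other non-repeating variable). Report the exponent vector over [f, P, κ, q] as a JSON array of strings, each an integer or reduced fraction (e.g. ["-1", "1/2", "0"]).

Write exponents as rows M,L,T / cols f,P,κ,q:
  M: [ 0  1  1  1]
  L: [ 0 -1 -1  0]
  T: [-1 -2 -2 -3]
Row reduction gives pivot columns f,P,q; rank = 3
Pivot set = {f,P,q}, free = {κ}
RREF:
  r0: [   1    0    0    0]
  r1: [   0    1    1    0]
  r2: [   0    0    0    1]
Fix exponent of κ at 1; solve each RREF row for its pivot's exponent:
  r0: exp(f) + (0)·1 = 0 ⇒ exp(f) = 0
  r1: exp(P) + (1)·1 = 0 ⇒ exp(P) = -1
  r2: exp(q) + (0)·1 = 0 ⇒ exp(q) = 0
Π_1 = P^-1 · κ

["0", "-1", "1", "0"]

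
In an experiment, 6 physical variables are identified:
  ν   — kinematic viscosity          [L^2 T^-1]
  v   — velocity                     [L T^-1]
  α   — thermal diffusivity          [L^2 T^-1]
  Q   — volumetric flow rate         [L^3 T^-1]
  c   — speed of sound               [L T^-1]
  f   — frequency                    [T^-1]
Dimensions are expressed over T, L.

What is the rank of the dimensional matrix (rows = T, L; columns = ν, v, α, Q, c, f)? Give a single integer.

2

Dimensional matrix (T×L by ν×v×α×Q×c×f):
  T: [-1 -1 -1 -1 -1 -1]
  L: [ 2  1  2  3  1  0]
Echelon form has 2 nonzero rows (pivots: ν,v)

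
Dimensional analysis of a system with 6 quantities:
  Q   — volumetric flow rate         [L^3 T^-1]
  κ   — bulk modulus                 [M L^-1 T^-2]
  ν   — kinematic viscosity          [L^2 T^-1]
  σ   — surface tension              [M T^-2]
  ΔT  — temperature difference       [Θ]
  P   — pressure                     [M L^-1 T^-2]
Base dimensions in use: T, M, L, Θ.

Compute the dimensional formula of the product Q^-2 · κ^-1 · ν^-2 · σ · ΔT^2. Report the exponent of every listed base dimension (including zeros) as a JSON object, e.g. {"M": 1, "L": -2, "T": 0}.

{"T": 4, "M": 0, "L": -9, "Θ": 2}

Dimensional matrix (T×M×L×Θ by Q×κ×ν×σ×ΔT×P):
  T: [-1 -2 -1 -2  0 -2]
  M: [ 0  1  0  1  0  1]
  L: [ 3 -1  2  0  0 -1]
  Θ: [ 0  0  0  0  1  0]
  [T]: (-2)·-1+(-1)·-2+(-2)·-1+(1)·-2+(2)·0 = 4
  [M]: (-2)·0+(-1)·1+(-2)·0+(1)·1+(2)·0 = 0
  [L]: (-2)·3+(-1)·-1+(-2)·2+(1)·0+(2)·0 = -9
  [Θ]: (-2)·0+(-1)·0+(-2)·0+(1)·0+(2)·1 = 2
⇒ T^4 L^-9 Θ^2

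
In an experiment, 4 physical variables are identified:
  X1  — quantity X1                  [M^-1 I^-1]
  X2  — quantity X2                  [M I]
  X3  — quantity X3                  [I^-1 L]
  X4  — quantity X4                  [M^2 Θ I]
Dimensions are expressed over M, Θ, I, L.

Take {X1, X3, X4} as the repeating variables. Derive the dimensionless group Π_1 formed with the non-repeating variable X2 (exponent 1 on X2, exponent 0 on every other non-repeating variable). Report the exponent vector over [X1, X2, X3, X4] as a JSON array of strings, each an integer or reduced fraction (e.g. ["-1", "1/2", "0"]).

["1", "1", "0", "0"]

Write exponents as rows M,Θ,I,L / cols X1,X2,X3,X4:
  M: [-1  1  0  2]
  Θ: [ 0  0  0  1]
  I: [-1  1 -1  1]
  L: [ 0  0  1  0]
RREF → pivots at {X1,X3,X4} ⇒ r = 3
Repeat: X1,X3,X4; free: X2
RREF:
  r0: [   1   -1    0    0]
  r1: [   0    0    1    0]
  r2: [   0    0    0    1]
  r3: [   0    0    0    0]
Fix exponent of X2 at 1; solve each RREF row for its pivot's exponent:
  r0: exp(X1) + (-1)·1 = 0 ⇒ exp(X1) = 1
  r1: exp(X3) + (0)·1 = 0 ⇒ exp(X3) = 0
  r2: exp(X4) + (0)·1 = 0 ⇒ exp(X4) = 0
Π_1 = X1 · X2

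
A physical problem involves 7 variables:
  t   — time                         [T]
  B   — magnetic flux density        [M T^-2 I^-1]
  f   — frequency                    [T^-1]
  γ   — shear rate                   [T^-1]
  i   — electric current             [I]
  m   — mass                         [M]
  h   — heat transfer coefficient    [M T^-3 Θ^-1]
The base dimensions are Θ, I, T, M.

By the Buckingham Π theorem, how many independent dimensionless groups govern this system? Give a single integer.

3

Exponent matrix [Θ,I,T,M] × [t,B,f,γ,i,m,h]:
  Θ: [ 0  0  0  0  0  0 -1]
  I: [ 0 -1  0  0  1  0  0]
  T: [ 1 -2 -1 -1  0  0 -3]
  M: [ 0  1  0  0  0  1  1]
Row reduction gives pivot columns t,B,i,h; rank = 4
7 vars − rank 4 = 3 Π groups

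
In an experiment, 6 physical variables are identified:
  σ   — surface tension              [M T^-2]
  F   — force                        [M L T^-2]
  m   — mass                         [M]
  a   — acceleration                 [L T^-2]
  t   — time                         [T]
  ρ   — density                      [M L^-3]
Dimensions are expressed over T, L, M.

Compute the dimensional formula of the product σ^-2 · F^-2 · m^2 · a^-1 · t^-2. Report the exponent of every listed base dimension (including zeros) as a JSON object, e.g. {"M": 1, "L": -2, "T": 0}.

Dimensional matrix (T×L×M by σ×F×m×a×t×ρ):
  T: [-2 -2  0 -2  1  0]
  L: [ 0  1  0  1  0 -3]
  M: [ 1  1  1  0  0  1]
  [T]: (-2)·-2+(-2)·-2+(2)·0+(-1)·-2+(-2)·1 = 8
  [L]: (-2)·0+(-2)·1+(2)·0+(-1)·1+(-2)·0 = -3
  [M]: (-2)·1+(-2)·1+(2)·1+(-1)·0+(-2)·0 = -2
⇒ T^8 L^-3 M^-2

{"T": 8, "L": -3, "M": -2}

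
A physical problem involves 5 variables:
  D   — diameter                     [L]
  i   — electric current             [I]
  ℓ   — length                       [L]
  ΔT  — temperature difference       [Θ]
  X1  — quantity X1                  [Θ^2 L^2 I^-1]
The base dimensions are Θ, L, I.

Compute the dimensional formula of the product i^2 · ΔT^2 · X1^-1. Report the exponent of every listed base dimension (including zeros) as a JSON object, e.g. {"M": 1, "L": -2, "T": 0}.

Exponent matrix [Θ,L,I] × [D,i,ℓ,ΔT,X1]:
  Θ: [ 0  0  0  1  2]
  L: [ 1  0  1  0  2]
  I: [ 0  1  0  0 -1]
  [Θ]: (2)·0+(2)·1+(-1)·2 = 0
  [L]: (2)·0+(2)·0+(-1)·2 = -2
  [I]: (2)·1+(2)·0+(-1)·-1 = 3
⇒ L^-2 I^3

{"Θ": 0, "L": -2, "I": 3}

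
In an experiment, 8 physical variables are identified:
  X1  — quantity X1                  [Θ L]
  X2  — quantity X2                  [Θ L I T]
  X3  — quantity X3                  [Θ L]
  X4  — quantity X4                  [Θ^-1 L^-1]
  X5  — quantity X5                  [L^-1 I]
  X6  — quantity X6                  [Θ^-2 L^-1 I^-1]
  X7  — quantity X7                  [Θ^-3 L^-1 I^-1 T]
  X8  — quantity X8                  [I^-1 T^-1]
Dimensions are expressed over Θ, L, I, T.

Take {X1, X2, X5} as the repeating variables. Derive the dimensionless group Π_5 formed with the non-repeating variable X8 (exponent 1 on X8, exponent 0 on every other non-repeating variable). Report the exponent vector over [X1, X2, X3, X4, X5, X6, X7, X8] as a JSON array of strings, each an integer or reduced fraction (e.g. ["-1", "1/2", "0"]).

Exponent matrix [Θ,L,I,T] × [X1,X2,X3,X4,X5,X6,X7,X8]:
  Θ: [ 1  1  1 -1  0 -2 -3  0]
  L: [ 1  1  1 -1 -1 -1 -1  0]
  I: [ 0  1  0  0  1 -1 -1 -1]
  T: [ 0  1  0  0  0  0  1 -1]
Echelon form has 3 nonzero rows (pivots: X1,X2,X5)
Repeat: X1,X2,X5; free: X3,X4,X6,X7,X8
RREF:
  r0: [   1    0    1   -1    0   -2   -4    1]
  r1: [   0    1    0    0    0    0    1   -1]
  r2: [   0    0    0    0    1   -1   -2    0]
  r3: [   0    0    0    0    0    0    0    0]
Fix exponent of X8 at 1, X3 at 0, X4 at 0, X6 at 0, X7 at 0; solve each RREF row for its pivot's exponent:
  r0: exp(X1) + (1)·1 = 0 ⇒ exp(X1) = -1
  r1: exp(X2) + (-1)·1 = 0 ⇒ exp(X2) = 1
  r2: exp(X5) + (0)·1 = 0 ⇒ exp(X5) = 0
Π_5 = X1^-1 · X2 · X8

["-1", "1", "0", "0", "0", "0", "0", "1"]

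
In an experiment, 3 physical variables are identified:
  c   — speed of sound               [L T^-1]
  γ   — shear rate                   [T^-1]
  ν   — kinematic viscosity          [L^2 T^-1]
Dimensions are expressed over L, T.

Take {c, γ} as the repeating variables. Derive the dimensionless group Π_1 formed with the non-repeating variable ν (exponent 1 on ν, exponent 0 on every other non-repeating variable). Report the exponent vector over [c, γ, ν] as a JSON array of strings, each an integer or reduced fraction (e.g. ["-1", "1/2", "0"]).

Write exponents as rows L,T / cols c,γ,ν:
  L: [ 1  0  2]
  T: [-1 -1 -1]
Echelon form has 2 nonzero rows (pivots: c,γ)
Repeat: c,γ; free: ν
RREF:
  r0: [   1    0    2]
  r1: [   0    1   -1]
Fix exponent of ν at 1; solve each RREF row for its pivot's exponent:
  r0: exp(c) + (2)·1 = 0 ⇒ exp(c) = -2
  r1: exp(γ) + (-1)·1 = 0 ⇒ exp(γ) = 1
Π_1 = c^-2 · γ · ν

["-2", "1", "1"]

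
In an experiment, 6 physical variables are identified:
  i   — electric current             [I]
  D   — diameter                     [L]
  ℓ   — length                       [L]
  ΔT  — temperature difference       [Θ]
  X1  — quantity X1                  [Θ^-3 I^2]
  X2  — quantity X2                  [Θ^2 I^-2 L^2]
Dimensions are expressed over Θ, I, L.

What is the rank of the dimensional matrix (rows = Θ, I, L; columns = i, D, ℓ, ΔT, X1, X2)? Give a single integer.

3

Dimensional matrix (Θ×I×L by i×D×ℓ×ΔT×X1×X2):
  Θ: [ 0  0  0  1 -3  2]
  I: [ 1  0  0  0  2 -2]
  L: [ 0  1  1  0  0  2]
Echelon form has 3 nonzero rows (pivots: i,D,ΔT)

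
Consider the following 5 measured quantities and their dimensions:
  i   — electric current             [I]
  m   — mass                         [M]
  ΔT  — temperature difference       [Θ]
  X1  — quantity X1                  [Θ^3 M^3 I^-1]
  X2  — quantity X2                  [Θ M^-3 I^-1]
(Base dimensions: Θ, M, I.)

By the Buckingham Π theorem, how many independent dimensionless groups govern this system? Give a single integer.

Dimensional matrix (Θ×M×I by i×m×ΔT×X1×X2):
  Θ: [ 0  0  1  3  1]
  M: [ 0  1  0  3 -3]
  I: [ 1  0  0 -1 -1]
Row reduction gives pivot columns i,m,ΔT; rank = 3
5 vars − rank 3 = 2 Π groups

2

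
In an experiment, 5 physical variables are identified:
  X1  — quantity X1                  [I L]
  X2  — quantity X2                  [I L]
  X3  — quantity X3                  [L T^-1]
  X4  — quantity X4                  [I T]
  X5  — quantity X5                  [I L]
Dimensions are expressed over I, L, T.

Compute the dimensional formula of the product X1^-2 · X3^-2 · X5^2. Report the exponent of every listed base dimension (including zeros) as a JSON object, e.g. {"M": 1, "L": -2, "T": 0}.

Write exponents as rows I,L,T / cols X1,X2,X3,X4,X5:
  I: [ 1  1  0  1  1]
  L: [ 1  1  1  0  1]
  T: [ 0  0 -1  1  0]
  [I]: (-2)·1+(-2)·0+(2)·1 = 0
  [L]: (-2)·1+(-2)·1+(2)·1 = -2
  [T]: (-2)·0+(-2)·-1+(2)·0 = 2
⇒ L^-2 T^2

{"I": 0, "L": -2, "T": 2}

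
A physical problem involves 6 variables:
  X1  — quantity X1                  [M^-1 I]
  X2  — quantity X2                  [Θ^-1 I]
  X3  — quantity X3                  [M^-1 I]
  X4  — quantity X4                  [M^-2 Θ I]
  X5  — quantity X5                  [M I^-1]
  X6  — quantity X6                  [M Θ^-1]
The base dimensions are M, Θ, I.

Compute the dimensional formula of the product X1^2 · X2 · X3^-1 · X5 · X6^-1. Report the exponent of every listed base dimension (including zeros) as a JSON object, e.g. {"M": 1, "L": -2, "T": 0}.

Dimensional matrix (M×Θ×I by X1×X2×X3×X4×X5×X6):
  M: [-1  0 -1 -2  1  1]
  Θ: [ 0 -1  0  1  0 -1]
  I: [ 1  1  1  1 -1  0]
  [M]: (2)·-1+(1)·0+(-1)·-1+(1)·1+(-1)·1 = -1
  [Θ]: (2)·0+(1)·-1+(-1)·0+(1)·0+(-1)·-1 = 0
  [I]: (2)·1+(1)·1+(-1)·1+(1)·-1+(-1)·0 = 1
⇒ M^-1 I

{"M": -1, "Θ": 0, "I": 1}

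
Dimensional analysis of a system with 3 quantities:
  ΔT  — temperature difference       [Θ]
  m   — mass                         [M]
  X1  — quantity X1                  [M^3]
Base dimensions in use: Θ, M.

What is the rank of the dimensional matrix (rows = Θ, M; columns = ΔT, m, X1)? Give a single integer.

Dimensional matrix (Θ×M by ΔT×m×X1):
  Θ: [ 1  0  0]
  M: [ 0  1  3]
Echelon form has 2 nonzero rows (pivots: ΔT,m)

2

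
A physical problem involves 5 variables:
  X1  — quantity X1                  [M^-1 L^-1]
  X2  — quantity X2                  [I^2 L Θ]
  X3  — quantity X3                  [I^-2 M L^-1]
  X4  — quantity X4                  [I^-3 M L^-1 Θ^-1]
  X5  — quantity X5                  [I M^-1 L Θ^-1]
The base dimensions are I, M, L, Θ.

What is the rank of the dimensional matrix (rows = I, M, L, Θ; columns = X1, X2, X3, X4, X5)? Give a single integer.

3

Dimensional matrix (I×M×L×Θ by X1×X2×X3×X4×X5):
  I: [ 0  2 -2 -3  1]
  M: [-1  0  1  1 -1]
  L: [-1  1 -1 -1  1]
  Θ: [ 0  1  0 -1 -1]
RREF → pivots at {X1,X2,X3} ⇒ r = 3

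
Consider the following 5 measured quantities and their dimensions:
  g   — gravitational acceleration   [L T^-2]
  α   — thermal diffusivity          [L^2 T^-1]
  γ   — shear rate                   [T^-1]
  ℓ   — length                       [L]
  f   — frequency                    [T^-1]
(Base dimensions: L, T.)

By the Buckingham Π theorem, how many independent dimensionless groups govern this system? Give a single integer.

Dimensional matrix (L×T by g×α×γ×ℓ×f):
  L: [ 1  2  0  1  0]
  T: [-2 -1 -1  0 -1]
Echelon form has 2 nonzero rows (pivots: g,α)
5 vars − rank 2 = 3 Π groups

3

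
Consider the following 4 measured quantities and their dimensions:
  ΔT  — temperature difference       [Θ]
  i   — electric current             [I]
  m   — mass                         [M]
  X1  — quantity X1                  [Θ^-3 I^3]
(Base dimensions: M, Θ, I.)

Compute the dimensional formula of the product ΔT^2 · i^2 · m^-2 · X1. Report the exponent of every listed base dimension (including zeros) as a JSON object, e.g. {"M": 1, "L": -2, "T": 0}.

Exponent matrix [M,Θ,I] × [ΔT,i,m,X1]:
  M: [ 0  0  1  0]
  Θ: [ 1  0  0 -3]
  I: [ 0  1  0  3]
  [M]: (2)·0+(2)·0+(-2)·1+(1)·0 = -2
  [Θ]: (2)·1+(2)·0+(-2)·0+(1)·-3 = -1
  [I]: (2)·0+(2)·1+(-2)·0+(1)·3 = 5
⇒ M^-2 Θ^-1 I^5

{"M": -2, "Θ": -1, "I": 5}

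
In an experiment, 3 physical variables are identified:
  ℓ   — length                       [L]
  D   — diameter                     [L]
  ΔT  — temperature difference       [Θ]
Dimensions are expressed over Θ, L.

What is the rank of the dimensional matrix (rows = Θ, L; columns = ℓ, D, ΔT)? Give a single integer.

Exponent matrix [Θ,L] × [ℓ,D,ΔT]:
  Θ: [ 0  0  1]
  L: [ 1  1  0]
Row reduction gives pivot columns ℓ,ΔT; rank = 2

2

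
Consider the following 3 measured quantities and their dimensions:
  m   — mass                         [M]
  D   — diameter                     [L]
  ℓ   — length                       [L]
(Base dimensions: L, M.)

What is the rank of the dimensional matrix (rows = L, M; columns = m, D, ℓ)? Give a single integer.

Dimensional matrix (L×M by m×D×ℓ):
  L: [ 0  1  1]
  M: [ 1  0  0]
RREF → pivots at {m,D} ⇒ r = 2

2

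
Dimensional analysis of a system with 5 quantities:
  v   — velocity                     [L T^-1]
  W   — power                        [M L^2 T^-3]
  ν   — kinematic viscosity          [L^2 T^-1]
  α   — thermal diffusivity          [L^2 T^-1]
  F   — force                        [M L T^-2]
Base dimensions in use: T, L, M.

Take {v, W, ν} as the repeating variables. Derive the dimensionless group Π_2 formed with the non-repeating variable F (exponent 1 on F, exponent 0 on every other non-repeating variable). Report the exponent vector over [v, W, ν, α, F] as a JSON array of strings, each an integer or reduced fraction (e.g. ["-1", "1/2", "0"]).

Write exponents as rows T,L,M / cols v,W,ν,α,F:
  T: [-1 -3 -1 -1 -2]
  L: [ 1  2  2  2  1]
  M: [ 0  1  0  0  1]
RREF → pivots at {v,W,ν} ⇒ r = 3
Pivot set = {v,W,ν}, free = {α,F}
RREF:
  r0: [   1    0    0    0   -1]
  r1: [   0    1    0    0    1]
  r2: [   0    0    1    1    0]
Fix exponent of F at 1, α at 0; solve each RREF row for its pivot's exponent:
  r0: exp(v) + (-1)·1 = 0 ⇒ exp(v) = 1
  r1: exp(W) + (1)·1 = 0 ⇒ exp(W) = -1
  r2: exp(ν) + (0)·1 = 0 ⇒ exp(ν) = 0
Π_2 = v · W^-1 · F

["1", "-1", "0", "0", "1"]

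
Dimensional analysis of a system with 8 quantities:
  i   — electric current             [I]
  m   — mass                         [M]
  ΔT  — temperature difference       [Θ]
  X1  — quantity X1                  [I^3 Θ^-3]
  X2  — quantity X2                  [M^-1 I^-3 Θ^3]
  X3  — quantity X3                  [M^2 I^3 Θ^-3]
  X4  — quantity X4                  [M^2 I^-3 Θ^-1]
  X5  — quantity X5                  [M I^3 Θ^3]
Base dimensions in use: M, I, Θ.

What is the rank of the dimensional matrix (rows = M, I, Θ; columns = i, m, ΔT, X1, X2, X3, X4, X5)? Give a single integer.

Exponent matrix [M,I,Θ] × [i,m,ΔT,X1,X2,X3,X4,X5]:
  M: [ 0  1  0  0 -1  2  2  1]
  I: [ 1  0  0  3 -3  3 -3  3]
  Θ: [ 0  0  1 -3  3 -3 -1  3]
Row reduction gives pivot columns i,m,ΔT; rank = 3

3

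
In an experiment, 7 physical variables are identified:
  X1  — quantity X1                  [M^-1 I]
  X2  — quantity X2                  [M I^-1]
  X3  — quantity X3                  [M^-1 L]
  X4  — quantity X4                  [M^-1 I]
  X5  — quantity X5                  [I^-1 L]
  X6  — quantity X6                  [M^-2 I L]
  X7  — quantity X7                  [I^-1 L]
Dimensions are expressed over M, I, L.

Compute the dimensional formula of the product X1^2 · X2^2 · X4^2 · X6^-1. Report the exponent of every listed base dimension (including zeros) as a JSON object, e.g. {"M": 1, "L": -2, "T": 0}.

{"M": 0, "I": 1, "L": -1}

Dimensional matrix (M×I×L by X1×X2×X3×X4×X5×X6×X7):
  M: [-1  1 -1 -1  0 -2  0]
  I: [ 1 -1  0  1 -1  1 -1]
  L: [ 0  0  1  0  1  1  1]
  [M]: (2)·-1+(2)·1+(2)·-1+(-1)·-2 = 0
  [I]: (2)·1+(2)·-1+(2)·1+(-1)·1 = 1
  [L]: (2)·0+(2)·0+(2)·0+(-1)·1 = -1
⇒ I L^-1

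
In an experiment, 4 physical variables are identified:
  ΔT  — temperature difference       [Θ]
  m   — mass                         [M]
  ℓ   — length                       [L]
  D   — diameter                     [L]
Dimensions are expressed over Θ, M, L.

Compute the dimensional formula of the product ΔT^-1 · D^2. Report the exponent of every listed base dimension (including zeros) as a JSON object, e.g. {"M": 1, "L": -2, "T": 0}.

{"Θ": -1, "M": 0, "L": 2}

Dimensional matrix (Θ×M×L by ΔT×m×ℓ×D):
  Θ: [ 1  0  0  0]
  M: [ 0  1  0  0]
  L: [ 0  0  1  1]
  [Θ]: (-1)·1+(2)·0 = -1
  [M]: (-1)·0+(2)·0 = 0
  [L]: (-1)·0+(2)·1 = 2
⇒ Θ^-1 L^2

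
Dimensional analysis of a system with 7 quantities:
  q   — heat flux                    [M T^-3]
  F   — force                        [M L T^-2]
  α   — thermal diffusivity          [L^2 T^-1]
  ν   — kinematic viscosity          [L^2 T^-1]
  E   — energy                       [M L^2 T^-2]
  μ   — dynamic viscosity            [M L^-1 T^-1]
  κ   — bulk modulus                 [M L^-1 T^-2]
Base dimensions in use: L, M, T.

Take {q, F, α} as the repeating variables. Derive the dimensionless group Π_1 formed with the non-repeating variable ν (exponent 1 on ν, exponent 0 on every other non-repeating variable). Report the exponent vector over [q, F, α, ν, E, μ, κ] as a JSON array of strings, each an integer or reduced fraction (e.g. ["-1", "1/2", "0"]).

Write exponents as rows L,M,T / cols q,F,α,ν,E,μ,κ:
  L: [ 0  1  2  2  2 -1 -1]
  M: [ 1  1  0  0  1  1  1]
  T: [-3 -2 -1 -1 -2 -1 -2]
RREF → pivots at {q,F,α} ⇒ r = 3
Pivot set = {q,F,α}, free = {ν,E,μ,κ}
RREF:
  r0: [   1    0    0    0 -1/3    0  2/3]
  r1: [   0    1    0    0  4/3    1  1/3]
  r2: [   0    0    1    1  1/3   -1 -2/3]
Fix exponent of ν at 1, E at 0, μ at 0, κ at 0; solve each RREF row for its pivot's exponent:
  r0: exp(q) + (0)·1 = 0 ⇒ exp(q) = 0
  r1: exp(F) + (0)·1 = 0 ⇒ exp(F) = 0
  r2: exp(α) + (1)·1 = 0 ⇒ exp(α) = -1
Π_1 = α^-1 · ν

["0", "0", "-1", "1", "0", "0", "0"]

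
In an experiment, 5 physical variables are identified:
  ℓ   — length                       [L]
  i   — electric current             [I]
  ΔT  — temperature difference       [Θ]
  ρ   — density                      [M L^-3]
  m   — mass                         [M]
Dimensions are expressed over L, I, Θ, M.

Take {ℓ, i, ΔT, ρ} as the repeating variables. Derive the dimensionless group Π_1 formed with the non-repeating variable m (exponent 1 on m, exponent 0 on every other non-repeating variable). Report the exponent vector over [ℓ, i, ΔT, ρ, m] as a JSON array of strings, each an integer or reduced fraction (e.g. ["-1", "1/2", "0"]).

Write exponents as rows L,I,Θ,M / cols ℓ,i,ΔT,ρ,m:
  L: [ 1  0  0 -3  0]
  I: [ 0  1  0  0  0]
  Θ: [ 0  0  1  0  0]
  M: [ 0  0  0  1  1]
RREF → pivots at {ℓ,i,ΔT,ρ} ⇒ r = 4
Repeat: ℓ,i,ΔT,ρ; free: m
RREF:
  r0: [   1    0    0    0    3]
  r1: [   0    1    0    0    0]
  r2: [   0    0    1    0    0]
  r3: [   0    0    0    1    1]
Fix exponent of m at 1; solve each RREF row for its pivot's exponent:
  r0: exp(ℓ) + (3)·1 = 0 ⇒ exp(ℓ) = -3
  r1: exp(i) + (0)·1 = 0 ⇒ exp(i) = 0
  r2: exp(ΔT) + (0)·1 = 0 ⇒ exp(ΔT) = 0
  r3: exp(ρ) + (1)·1 = 0 ⇒ exp(ρ) = -1
Π_1 = ℓ^-3 · ρ^-1 · m

["-3", "0", "0", "-1", "1"]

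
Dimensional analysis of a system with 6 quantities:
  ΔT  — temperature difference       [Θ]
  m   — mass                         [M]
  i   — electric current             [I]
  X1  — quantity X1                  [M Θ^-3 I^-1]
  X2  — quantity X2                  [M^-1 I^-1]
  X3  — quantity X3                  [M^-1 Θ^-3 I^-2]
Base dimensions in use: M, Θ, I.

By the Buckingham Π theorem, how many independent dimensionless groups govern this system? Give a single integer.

Dimensional matrix (M×Θ×I by ΔT×m×i×X1×X2×X3):
  M: [ 0  1  0  1 -1 -1]
  Θ: [ 1  0  0 -3  0 -3]
  I: [ 0  0  1 -1 -1 -2]
Row reduction gives pivot columns ΔT,m,i; rank = 3
6 vars − rank 3 = 3 Π groups

3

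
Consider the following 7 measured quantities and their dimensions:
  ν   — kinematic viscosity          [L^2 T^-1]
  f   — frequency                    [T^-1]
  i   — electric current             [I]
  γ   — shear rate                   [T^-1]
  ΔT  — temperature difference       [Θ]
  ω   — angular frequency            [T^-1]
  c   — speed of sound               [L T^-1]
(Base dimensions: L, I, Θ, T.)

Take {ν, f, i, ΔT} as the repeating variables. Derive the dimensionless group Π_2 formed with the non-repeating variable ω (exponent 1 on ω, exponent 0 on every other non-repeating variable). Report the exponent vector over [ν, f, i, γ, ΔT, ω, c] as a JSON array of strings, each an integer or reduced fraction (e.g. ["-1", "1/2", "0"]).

Write exponents as rows L,I,Θ,T / cols ν,f,i,γ,ΔT,ω,c:
  L: [ 2  0  0  0  0  0  1]
  I: [ 0  0  1  0  0  0  0]
  Θ: [ 0  0  0  0  1  0  0]
  T: [-1 -1  0 -1  0 -1 -1]
Row reduction gives pivot columns ν,f,i,ΔT; rank = 4
Repeat: ν,f,i,ΔT; free: γ,ω,c
RREF:
  r0: [   1    0    0    0    0    0  1/2]
  r1: [   0    1    0    1    0    1  1/2]
  r2: [   0    0    1    0    0    0    0]
  r3: [   0    0    0    0    1    0    0]
Fix exponent of ω at 1, γ at 0, c at 0; solve each RREF row for its pivot's exponent:
  r0: exp(ν) + (0)·1 = 0 ⇒ exp(ν) = 0
  r1: exp(f) + (1)·1 = 0 ⇒ exp(f) = -1
  r2: exp(i) + (0)·1 = 0 ⇒ exp(i) = 0
  r3: exp(ΔT) + (0)·1 = 0 ⇒ exp(ΔT) = 0
Π_2 = f^-1 · ω

["0", "-1", "0", "0", "0", "1", "0"]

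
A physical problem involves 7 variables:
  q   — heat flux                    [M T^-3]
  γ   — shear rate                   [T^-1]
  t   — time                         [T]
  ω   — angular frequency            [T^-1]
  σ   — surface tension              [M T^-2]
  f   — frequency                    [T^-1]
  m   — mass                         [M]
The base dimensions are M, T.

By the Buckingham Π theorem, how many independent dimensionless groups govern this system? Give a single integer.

5

Exponent matrix [M,T] × [q,γ,t,ω,σ,f,m]:
  M: [ 1  0  0  0  1  0  1]
  T: [-3 -1  1 -1 -2 -1  0]
Echelon form has 2 nonzero rows (pivots: q,γ)
n=7, r=2 ⇒ 5 dimensionless groups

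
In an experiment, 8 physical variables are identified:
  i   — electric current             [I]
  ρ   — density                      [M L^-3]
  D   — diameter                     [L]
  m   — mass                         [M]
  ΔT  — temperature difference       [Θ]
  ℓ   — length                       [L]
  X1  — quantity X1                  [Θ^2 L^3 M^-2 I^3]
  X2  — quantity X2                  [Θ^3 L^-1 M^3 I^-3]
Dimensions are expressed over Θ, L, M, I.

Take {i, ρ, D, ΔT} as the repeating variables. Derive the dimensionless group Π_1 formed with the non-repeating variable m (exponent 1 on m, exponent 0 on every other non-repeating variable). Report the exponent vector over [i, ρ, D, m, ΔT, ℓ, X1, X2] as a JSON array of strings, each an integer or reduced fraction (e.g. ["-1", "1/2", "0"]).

["0", "-1", "-3", "1", "0", "0", "0", "0"]

Exponent matrix [Θ,L,M,I] × [i,ρ,D,m,ΔT,ℓ,X1,X2]:
  Θ: [ 0  0  0  0  1  0  2  3]
  L: [ 0 -3  1  0  0  1  3 -1]
  M: [ 0  1  0  1  0  0 -2  3]
  I: [ 1  0  0  0  0  0  3 -3]
Echelon form has 4 nonzero rows (pivots: i,ρ,D,ΔT)
Pivot set = {i,ρ,D,ΔT}, free = {m,ℓ,X1,X2}
RREF:
  r0: [   1    0    0    0    0    0    3   -3]
  r1: [   0    1    0    1    0    0   -2    3]
  r2: [   0    0    1    3    0    1   -3    8]
  r3: [   0    0    0    0    1    0    2    3]
Fix exponent of m at 1, ℓ at 0, X1 at 0, X2 at 0; solve each RREF row for its pivot's exponent:
  r0: exp(i) + (0)·1 = 0 ⇒ exp(i) = 0
  r1: exp(ρ) + (1)·1 = 0 ⇒ exp(ρ) = -1
  r2: exp(D) + (3)·1 = 0 ⇒ exp(D) = -3
  r3: exp(ΔT) + (0)·1 = 0 ⇒ exp(ΔT) = 0
Π_1 = ρ^-1 · D^-3 · m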